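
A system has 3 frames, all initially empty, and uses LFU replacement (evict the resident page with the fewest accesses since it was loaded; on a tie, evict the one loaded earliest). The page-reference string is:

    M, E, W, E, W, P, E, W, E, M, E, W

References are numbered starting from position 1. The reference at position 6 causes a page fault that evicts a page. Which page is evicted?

pos 1: M -> miss, frames (M)
pos 2: E -> miss, frames (M E)
pos 3: W -> miss, frames (M E W)
pos 4: E -> hit
pos 5: W -> hit
pos 6: P -> miss, evict M, frames (E W P)
At position 6, page M is evicted.

M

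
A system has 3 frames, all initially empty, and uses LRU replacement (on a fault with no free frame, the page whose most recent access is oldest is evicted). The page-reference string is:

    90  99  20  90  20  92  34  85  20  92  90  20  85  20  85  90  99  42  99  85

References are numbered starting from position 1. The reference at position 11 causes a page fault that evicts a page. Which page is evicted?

pos 1: 90: miss, frames [90]
pos 2: 99: miss, frames [90, 99]
pos 3: 20: miss, frames [90, 99, 20]
pos 4: 90: hit
pos 5: 20: hit
pos 6: 92: miss, evict 99, frames [90, 20, 92]
pos 7: 34: miss, evict 90, frames [20, 92, 34]
pos 8: 85: miss, evict 20, frames [92, 34, 85]
pos 9: 20: miss, evict 92, frames [34, 85, 20]
pos 10: 92: miss, evict 34, frames [85, 20, 92]
pos 11: 90: miss, evict 85, frames [20, 92, 90]
At position 11, page 85 is evicted.

85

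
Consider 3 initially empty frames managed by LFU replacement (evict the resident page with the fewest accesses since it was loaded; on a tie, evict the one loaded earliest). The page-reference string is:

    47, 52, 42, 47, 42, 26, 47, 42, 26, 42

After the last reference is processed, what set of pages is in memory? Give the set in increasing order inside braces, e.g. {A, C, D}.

{26, 42, 47}

47 → miss, frames [47]
52 → miss, frames [47, 52]
42 → miss, frames [47, 52, 42]
47 → hit
42 → hit
26 → miss, evict 52, frames [47, 42, 26]
47 → hit
42 → hit
26 → hit
42 → hit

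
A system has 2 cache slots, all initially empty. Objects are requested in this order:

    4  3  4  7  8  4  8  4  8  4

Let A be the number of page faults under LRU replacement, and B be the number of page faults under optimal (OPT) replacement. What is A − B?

Under LRU: F F . F F F . . . . → 5 faults.
Under OPT: F F . F F . . . . . → 4 faults.
A − B = 5 − 4 = 1.

1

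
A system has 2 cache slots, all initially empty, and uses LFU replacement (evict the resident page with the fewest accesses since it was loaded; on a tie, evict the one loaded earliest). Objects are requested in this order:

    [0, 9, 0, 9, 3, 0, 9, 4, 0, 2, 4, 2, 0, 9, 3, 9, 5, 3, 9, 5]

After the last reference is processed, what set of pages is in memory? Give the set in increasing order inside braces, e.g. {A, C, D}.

0 -> fault, frames [0]
9 -> fault, frames [0, 9]
0 -> hit
9 -> hit
3 -> fault, evict 0, frames [9, 3]
0 -> fault, evict 3, frames [9, 0]
9 -> hit
4 -> fault, evict 0, frames [9, 4]
0 -> fault, evict 4, frames [9, 0]
2 -> fault, evict 0, frames [9, 2]
4 -> fault, evict 2, frames [9, 4]
2 -> fault, evict 4, frames [9, 2]
0 -> fault, evict 2, frames [9, 0]
9 -> hit
3 -> fault, evict 0, frames [9, 3]
9 -> hit
5 -> fault, evict 3, frames [9, 5]
3 -> fault, evict 5, frames [9, 3]
9 -> hit
5 -> fault, evict 3, frames [9, 5]

{5, 9}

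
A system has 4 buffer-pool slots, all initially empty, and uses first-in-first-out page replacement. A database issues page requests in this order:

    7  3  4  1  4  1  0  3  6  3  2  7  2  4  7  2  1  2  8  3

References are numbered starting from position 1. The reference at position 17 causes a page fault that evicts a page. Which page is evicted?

3

pos 1: 7: fault, frames (7)
pos 2: 3: fault, frames (7 3)
pos 3: 4: fault, frames (7 3 4)
pos 4: 1: fault, frames (7 3 4 1)
pos 5: 4: hit
pos 6: 1: hit
pos 7: 0: fault, evict 7, frames (3 4 1 0)
pos 8: 3: hit
pos 9: 6: fault, evict 3, frames (4 1 0 6)
pos 10: 3: fault, evict 4, frames (1 0 6 3)
pos 11: 2: fault, evict 1, frames (0 6 3 2)
pos 12: 7: fault, evict 0, frames (6 3 2 7)
pos 13: 2: hit
pos 14: 4: fault, evict 6, frames (3 2 7 4)
pos 15: 7: hit
pos 16: 2: hit
pos 17: 1: fault, evict 3, frames (2 7 4 1)
At position 17, page 3 is evicted.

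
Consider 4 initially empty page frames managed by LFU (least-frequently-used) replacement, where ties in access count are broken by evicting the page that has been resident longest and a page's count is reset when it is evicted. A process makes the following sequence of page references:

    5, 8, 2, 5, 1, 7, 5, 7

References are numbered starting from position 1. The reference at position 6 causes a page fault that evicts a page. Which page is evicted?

pos 1: 5: fault, frames [5]
pos 2: 8: fault, frames [5, 8]
pos 3: 2: fault, frames [5, 8, 2]
pos 4: 5: hit
pos 5: 1: fault, frames [5, 8, 2, 1]
pos 6: 7: fault, evict 8, frames [5, 2, 1, 7]
At position 6, page 8 is evicted.

8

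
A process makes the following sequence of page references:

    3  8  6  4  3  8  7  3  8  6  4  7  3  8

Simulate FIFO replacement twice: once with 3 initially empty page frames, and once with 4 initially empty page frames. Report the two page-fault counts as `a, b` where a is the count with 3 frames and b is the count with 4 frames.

11, 12

3 frames: F F F F F F F . . F F . F F → 11 faults.
4 frames: F F F F . . F F F F F F F F → 12 faults.
12 > 11: adding a frame increased faults — Belady's anomaly.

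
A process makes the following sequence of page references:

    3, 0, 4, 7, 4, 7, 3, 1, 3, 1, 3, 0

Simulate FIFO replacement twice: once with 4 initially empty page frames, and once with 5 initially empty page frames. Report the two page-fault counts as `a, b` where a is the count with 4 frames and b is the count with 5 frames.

4 frames: F F F F . . . F F . . F → 7 faults.
5 frames: F F F F . . . F . . . . → 5 faults.
5 < 7: adding a frame reduced faults, as is typical.

7, 5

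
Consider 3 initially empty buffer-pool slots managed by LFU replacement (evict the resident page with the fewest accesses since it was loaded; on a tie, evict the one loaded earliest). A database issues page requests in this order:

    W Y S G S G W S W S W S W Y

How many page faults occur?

6

W → fault, frames (W)
Y → fault, frames (W Y)
S → fault, frames (W Y S)
G → fault, evict W, frames (Y S G)
S → hit
G → hit
W → fault, evict Y, frames (S G W)
S → hit
W → hit
S → hit
W → hit
S → hit
W → hit
Y → fault, evict G, frames (S W Y)
Page faults: 6.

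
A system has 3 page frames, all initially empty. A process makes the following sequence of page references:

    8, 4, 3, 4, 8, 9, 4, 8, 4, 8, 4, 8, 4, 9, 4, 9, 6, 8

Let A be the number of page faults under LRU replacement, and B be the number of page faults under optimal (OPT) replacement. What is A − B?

1

Under LRU: F F F . . F . . . . . . . . . . F F → 6 faults.
Under OPT: F F F . . F . . . . . . . . . . F . → 5 faults.
A − B = 6 − 5 = 1.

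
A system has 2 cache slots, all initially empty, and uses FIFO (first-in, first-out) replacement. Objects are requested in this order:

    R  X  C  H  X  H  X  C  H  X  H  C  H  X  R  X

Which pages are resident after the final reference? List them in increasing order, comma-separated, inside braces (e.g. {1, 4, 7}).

R: fault, frames {R}
X: fault, frames {R,X}
C: fault, evict R, frames {X,C}
H: fault, evict X, frames {C,H}
X: fault, evict C, frames {H,X}
H: hit
X: hit
C: fault, evict H, frames {X,C}
H: fault, evict X, frames {C,H}
X: fault, evict C, frames {H,X}
H: hit
C: fault, evict H, frames {X,C}
H: fault, evict X, frames {C,H}
X: fault, evict C, frames {H,X}
R: fault, evict H, frames {X,R}
X: hit

{R, X}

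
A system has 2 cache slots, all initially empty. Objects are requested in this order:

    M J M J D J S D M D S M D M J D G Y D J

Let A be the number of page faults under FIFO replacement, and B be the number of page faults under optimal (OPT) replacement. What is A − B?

3

Under FIFO: F F . . F . F . F F F F F . F . F F F F → 14 faults.
Under OPT: F F . . F . F . F . F . F . F . F F . F → 11 faults.
A − B = 14 − 11 = 3.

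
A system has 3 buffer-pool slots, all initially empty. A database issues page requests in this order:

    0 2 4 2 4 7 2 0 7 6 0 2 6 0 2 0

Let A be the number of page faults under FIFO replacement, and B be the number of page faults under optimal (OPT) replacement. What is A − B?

Under FIFO: F F F . . F . F . F . F . . . . → 7 faults.
Under OPT: F F F . . F . . . F . . . . . . → 5 faults.
A − B = 7 − 5 = 2.

2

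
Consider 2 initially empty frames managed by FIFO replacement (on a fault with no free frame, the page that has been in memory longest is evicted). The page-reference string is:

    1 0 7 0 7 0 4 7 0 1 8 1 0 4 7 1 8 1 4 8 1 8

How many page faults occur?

1 -> fault, frames [1]
0 -> fault, frames [1, 0]
7 -> fault, evict 1, frames [0, 7]
0 -> hit
7 -> hit
0 -> hit
4 -> fault, evict 0, frames [7, 4]
7 -> hit
0 -> fault, evict 7, frames [4, 0]
1 -> fault, evict 4, frames [0, 1]
8 -> fault, evict 0, frames [1, 8]
1 -> hit
0 -> fault, evict 1, frames [8, 0]
4 -> fault, evict 8, frames [0, 4]
7 -> fault, evict 0, frames [4, 7]
1 -> fault, evict 4, frames [7, 1]
8 -> fault, evict 7, frames [1, 8]
1 -> hit
4 -> fault, evict 1, frames [8, 4]
8 -> hit
1 -> fault, evict 8, frames [4, 1]
8 -> fault, evict 4, frames [1, 8]
Page faults: 15.

15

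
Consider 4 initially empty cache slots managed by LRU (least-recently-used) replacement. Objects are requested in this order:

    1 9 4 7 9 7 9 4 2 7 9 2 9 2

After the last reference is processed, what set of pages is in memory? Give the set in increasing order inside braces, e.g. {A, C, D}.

{2, 4, 7, 9}

1 -> miss, frames {1}
9 -> miss, frames {1,9}
4 -> miss, frames {1,9,4}
7 -> miss, frames {1,9,4,7}
9 -> hit
7 -> hit
9 -> hit
4 -> hit
2 -> miss, evict 1, frames {7,9,4,2}
7 -> hit
9 -> hit
2 -> hit
9 -> hit
2 -> hit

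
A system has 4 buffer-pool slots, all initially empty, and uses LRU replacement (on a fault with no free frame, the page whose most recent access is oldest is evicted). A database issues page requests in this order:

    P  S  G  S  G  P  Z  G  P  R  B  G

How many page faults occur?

6

P → miss, frames {P}
S → miss, frames {P,S}
G → miss, frames {P,S,G}
S → hit
G → hit
P → hit
Z → miss, frames {S,G,P,Z}
G → hit
P → hit
R → miss, evict S, frames {Z,G,P,R}
B → miss, evict Z, frames {G,P,R,B}
G → hit
Page faults: 6.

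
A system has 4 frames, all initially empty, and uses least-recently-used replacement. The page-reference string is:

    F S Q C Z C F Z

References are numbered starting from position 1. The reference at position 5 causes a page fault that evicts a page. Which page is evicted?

pos 1: F → fault, frames [F]
pos 2: S → fault, frames [F, S]
pos 3: Q → fault, frames [F, S, Q]
pos 4: C → fault, frames [F, S, Q, C]
pos 5: Z → fault, evict F, frames [S, Q, C, Z]
At position 5, page F is evicted.

F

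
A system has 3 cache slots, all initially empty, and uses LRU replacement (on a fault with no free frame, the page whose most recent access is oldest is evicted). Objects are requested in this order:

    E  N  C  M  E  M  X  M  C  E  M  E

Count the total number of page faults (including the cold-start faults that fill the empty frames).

8

E → fault, frames {E}
N → fault, frames {E,N}
C → fault, frames {E,N,C}
M → fault, evict E, frames {N,C,M}
E → fault, evict N, frames {C,M,E}
M → hit
X → fault, evict C, frames {E,M,X}
M → hit
C → fault, evict E, frames {X,M,C}
E → fault, evict X, frames {M,C,E}
M → hit
E → hit
Page faults: 8.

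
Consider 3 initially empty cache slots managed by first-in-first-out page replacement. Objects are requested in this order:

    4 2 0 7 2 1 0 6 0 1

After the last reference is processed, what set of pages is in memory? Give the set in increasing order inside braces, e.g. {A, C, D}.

{0, 1, 6}

4 -> miss, frames (4)
2 -> miss, frames (4 2)
0 -> miss, frames (4 2 0)
7 -> miss, evict 4, frames (2 0 7)
2 -> hit
1 -> miss, evict 2, frames (0 7 1)
0 -> hit
6 -> miss, evict 0, frames (7 1 6)
0 -> miss, evict 7, frames (1 6 0)
1 -> hit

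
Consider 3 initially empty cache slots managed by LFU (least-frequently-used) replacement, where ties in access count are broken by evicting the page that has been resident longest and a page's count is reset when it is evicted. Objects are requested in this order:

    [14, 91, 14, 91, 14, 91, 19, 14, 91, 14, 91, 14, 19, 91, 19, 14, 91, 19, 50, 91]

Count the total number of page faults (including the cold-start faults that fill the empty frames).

14 → fault, frames [14]
91 → fault, frames [14, 91]
14 → hit
91 → hit
14 → hit
91 → hit
19 → fault, frames [14, 91, 19]
14 → hit
91 → hit
14 → hit
91 → hit
14 → hit
19 → hit
91 → hit
19 → hit
14 → hit
91 → hit
19 → hit
50 → fault, evict 19, frames [14, 91, 50]
91 → hit
Page faults: 4.

4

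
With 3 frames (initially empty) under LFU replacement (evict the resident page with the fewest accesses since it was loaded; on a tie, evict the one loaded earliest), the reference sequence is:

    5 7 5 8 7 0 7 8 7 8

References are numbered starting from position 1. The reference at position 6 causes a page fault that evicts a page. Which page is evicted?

8

pos 1: 5 → miss, frames [5]
pos 2: 7 → miss, frames [5, 7]
pos 3: 5 → hit
pos 4: 8 → miss, frames [5, 7, 8]
pos 5: 7 → hit
pos 6: 0 → miss, evict 8, frames [5, 7, 0]
At position 6, page 8 is evicted.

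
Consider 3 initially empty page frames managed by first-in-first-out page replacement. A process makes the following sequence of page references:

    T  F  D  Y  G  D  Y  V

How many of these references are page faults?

T -> fault, frames {T}
F -> fault, frames {T,F}
D -> fault, frames {T,F,D}
Y -> fault, evict T, frames {F,D,Y}
G -> fault, evict F, frames {D,Y,G}
D -> hit
Y -> hit
V -> fault, evict D, frames {Y,G,V}
Page faults: 6.

6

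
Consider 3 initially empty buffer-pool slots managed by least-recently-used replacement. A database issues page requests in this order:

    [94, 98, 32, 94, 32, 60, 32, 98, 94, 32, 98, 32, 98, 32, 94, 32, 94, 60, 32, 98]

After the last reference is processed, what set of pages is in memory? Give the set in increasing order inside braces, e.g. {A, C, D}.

94: fault, frames (94)
98: fault, frames (94 98)
32: fault, frames (94 98 32)
94: hit
32: hit
60: fault, evict 98, frames (94 32 60)
32: hit
98: fault, evict 94, frames (60 32 98)
94: fault, evict 60, frames (32 98 94)
32: hit
98: hit
32: hit
98: hit
32: hit
94: hit
32: hit
94: hit
60: fault, evict 98, frames (32 94 60)
32: hit
98: fault, evict 94, frames (60 32 98)

{32, 60, 98}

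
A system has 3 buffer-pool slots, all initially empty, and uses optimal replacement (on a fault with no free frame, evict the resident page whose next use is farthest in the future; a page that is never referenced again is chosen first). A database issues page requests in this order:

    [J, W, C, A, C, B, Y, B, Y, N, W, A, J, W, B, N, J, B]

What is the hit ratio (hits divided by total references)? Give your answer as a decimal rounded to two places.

0.44

J -> miss, frames [J]
W -> miss, frames [J, W]
C -> miss, frames [J, W, C]
A -> miss, evict J, frames [W, C, A]
C -> hit
B -> miss, evict C, frames [W, A, B]
Y -> miss, evict A, frames [W, B, Y]
B -> hit
Y -> hit
N -> miss, evict Y, frames [W, B, N]
W -> hit
A -> miss, evict N, frames [W, B, A]
J -> miss, evict A, frames [W, B, J]
W -> hit
B -> hit
N -> miss, evict W, frames [B, J, N]
J -> hit
B -> hit
Hits: 8 of 18 references → 8/18 = 0.4444.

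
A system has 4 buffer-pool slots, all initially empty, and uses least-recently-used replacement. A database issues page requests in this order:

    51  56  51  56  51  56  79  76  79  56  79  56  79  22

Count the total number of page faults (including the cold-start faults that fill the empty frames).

51 -> miss, frames {51}
56 -> miss, frames {51,56}
51 -> hit
56 -> hit
51 -> hit
56 -> hit
79 -> miss, frames {51,56,79}
76 -> miss, frames {51,56,79,76}
79 -> hit
56 -> hit
79 -> hit
56 -> hit
79 -> hit
22 -> miss, evict 51, frames {76,56,79,22}
Page faults: 5.

5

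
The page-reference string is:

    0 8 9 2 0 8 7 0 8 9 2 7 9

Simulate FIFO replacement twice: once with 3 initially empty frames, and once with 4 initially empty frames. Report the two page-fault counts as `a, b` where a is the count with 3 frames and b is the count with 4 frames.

9, 10

3 frames: F F F F F F F . . F F . . → 9 faults.
4 frames: F F F F . . F F F F F F . → 10 faults.
10 > 9: adding a frame increased faults — Belady's anomaly.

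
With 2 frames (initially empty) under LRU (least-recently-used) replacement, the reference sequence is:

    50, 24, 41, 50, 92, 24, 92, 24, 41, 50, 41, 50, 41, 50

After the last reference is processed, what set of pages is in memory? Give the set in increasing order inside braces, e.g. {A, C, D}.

50 -> miss, frames (50)
24 -> miss, frames (50 24)
41 -> miss, evict 50, frames (24 41)
50 -> miss, evict 24, frames (41 50)
92 -> miss, evict 41, frames (50 92)
24 -> miss, evict 50, frames (92 24)
92 -> hit
24 -> hit
41 -> miss, evict 92, frames (24 41)
50 -> miss, evict 24, frames (41 50)
41 -> hit
50 -> hit
41 -> hit
50 -> hit

{41, 50}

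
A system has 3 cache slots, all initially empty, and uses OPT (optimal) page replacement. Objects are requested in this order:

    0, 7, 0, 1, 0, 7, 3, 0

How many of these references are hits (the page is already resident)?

4

0 -> fault, frames [0]
7 -> fault, frames [0, 7]
0 -> hit
1 -> fault, frames [0, 7, 1]
0 -> hit
7 -> hit
3 -> fault, evict 1, frames [0, 7, 3]
0 -> hit
Hits: 4.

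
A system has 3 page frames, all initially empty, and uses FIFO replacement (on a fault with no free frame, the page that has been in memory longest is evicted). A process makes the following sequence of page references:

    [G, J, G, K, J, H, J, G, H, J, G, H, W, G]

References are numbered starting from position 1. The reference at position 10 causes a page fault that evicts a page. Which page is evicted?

K

pos 1: G: fault, frames (G)
pos 2: J: fault, frames (G J)
pos 3: G: hit
pos 4: K: fault, frames (G J K)
pos 5: J: hit
pos 6: H: fault, evict G, frames (J K H)
pos 7: J: hit
pos 8: G: fault, evict J, frames (K H G)
pos 9: H: hit
pos 10: J: fault, evict K, frames (H G J)
At position 10, page K is evicted.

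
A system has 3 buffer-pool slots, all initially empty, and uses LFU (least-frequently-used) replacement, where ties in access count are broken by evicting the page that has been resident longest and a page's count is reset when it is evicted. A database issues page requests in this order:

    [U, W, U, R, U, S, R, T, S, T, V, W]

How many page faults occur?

U: miss, frames [U]
W: miss, frames [U, W]
U: hit
R: miss, frames [U, W, R]
U: hit
S: miss, evict W, frames [U, R, S]
R: hit
T: miss, evict S, frames [U, R, T]
S: miss, evict T, frames [U, R, S]
T: miss, evict S, frames [U, R, T]
V: miss, evict T, frames [U, R, V]
W: miss, evict V, frames [U, R, W]
Page faults: 9.

9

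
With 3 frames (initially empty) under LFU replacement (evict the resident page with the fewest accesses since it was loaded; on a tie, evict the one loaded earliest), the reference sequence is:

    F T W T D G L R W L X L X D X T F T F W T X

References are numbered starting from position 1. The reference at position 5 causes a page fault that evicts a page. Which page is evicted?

F

pos 1: F → fault, frames {F}
pos 2: T → fault, frames {F,T}
pos 3: W → fault, frames {F,T,W}
pos 4: T → hit
pos 5: D → fault, evict F, frames {T,W,D}
At position 5, page F is evicted.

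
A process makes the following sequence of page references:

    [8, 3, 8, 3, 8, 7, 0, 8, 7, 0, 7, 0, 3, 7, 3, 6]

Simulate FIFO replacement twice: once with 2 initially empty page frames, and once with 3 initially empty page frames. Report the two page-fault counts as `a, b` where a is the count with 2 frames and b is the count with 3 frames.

10, 8

2 frames: F F . . . F F F F F . . F F . F → 10 faults.
3 frames: F F . . . F F F . . . . F F . F → 8 faults.
8 < 10: adding a frame reduced faults, as is typical.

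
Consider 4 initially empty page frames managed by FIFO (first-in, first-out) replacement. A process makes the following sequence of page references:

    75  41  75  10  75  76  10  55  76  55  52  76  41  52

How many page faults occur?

75 → fault, frames (75)
41 → fault, frames (75 41)
75 → hit
10 → fault, frames (75 41 10)
75 → hit
76 → fault, frames (75 41 10 76)
10 → hit
55 → fault, evict 75, frames (41 10 76 55)
76 → hit
55 → hit
52 → fault, evict 41, frames (10 76 55 52)
76 → hit
41 → fault, evict 10, frames (76 55 52 41)
52 → hit
Page faults: 7.

7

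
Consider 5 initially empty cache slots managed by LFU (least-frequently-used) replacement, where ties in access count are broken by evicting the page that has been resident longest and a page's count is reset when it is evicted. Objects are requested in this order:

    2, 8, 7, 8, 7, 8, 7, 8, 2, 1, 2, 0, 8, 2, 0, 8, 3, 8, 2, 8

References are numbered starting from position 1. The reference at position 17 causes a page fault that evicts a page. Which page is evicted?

pos 1: 2: miss, frames (2)
pos 2: 8: miss, frames (2 8)
pos 3: 7: miss, frames (2 8 7)
pos 4: 8: hit
pos 5: 7: hit
pos 6: 8: hit
pos 7: 7: hit
pos 8: 8: hit
pos 9: 2: hit
pos 10: 1: miss, frames (2 8 7 1)
pos 11: 2: hit
pos 12: 0: miss, frames (2 8 7 1 0)
pos 13: 8: hit
pos 14: 2: hit
pos 15: 0: hit
pos 16: 8: hit
pos 17: 3: miss, evict 1, frames (2 8 7 0 3)
At position 17, page 1 is evicted.

1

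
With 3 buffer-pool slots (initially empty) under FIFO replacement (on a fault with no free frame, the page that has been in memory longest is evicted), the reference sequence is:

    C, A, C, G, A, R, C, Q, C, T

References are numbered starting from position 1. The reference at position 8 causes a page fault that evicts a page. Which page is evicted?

pos 1: C -> fault, frames {C}
pos 2: A -> fault, frames {C,A}
pos 3: C -> hit
pos 4: G -> fault, frames {C,A,G}
pos 5: A -> hit
pos 6: R -> fault, evict C, frames {A,G,R}
pos 7: C -> fault, evict A, frames {G,R,C}
pos 8: Q -> fault, evict G, frames {R,C,Q}
At position 8, page G is evicted.

G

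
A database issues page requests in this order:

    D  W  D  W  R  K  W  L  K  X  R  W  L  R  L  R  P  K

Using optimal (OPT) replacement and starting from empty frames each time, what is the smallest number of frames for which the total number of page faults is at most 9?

3

f=1: 18 faults
f=2: 11 faults
f=3: 9 faults
f=4: 8 faults
f=5: 7 faults
f=6: 7 faults
f=7: 7 faults
Smallest f with faults ≤ 9 is 3.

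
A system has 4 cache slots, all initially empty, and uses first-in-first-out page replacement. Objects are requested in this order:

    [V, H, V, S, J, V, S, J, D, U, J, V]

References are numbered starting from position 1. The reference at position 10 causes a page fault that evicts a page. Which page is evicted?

pos 1: V -> miss, frames [V]
pos 2: H -> miss, frames [V, H]
pos 3: V -> hit
pos 4: S -> miss, frames [V, H, S]
pos 5: J -> miss, frames [V, H, S, J]
pos 6: V -> hit
pos 7: S -> hit
pos 8: J -> hit
pos 9: D -> miss, evict V, frames [H, S, J, D]
pos 10: U -> miss, evict H, frames [S, J, D, U]
At position 10, page H is evicted.

H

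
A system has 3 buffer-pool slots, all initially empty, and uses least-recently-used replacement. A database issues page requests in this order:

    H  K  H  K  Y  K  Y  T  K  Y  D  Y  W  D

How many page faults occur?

6

H → fault, frames (H)
K → fault, frames (H K)
H → hit
K → hit
Y → fault, frames (H K Y)
K → hit
Y → hit
T → fault, evict H, frames (K Y T)
K → hit
Y → hit
D → fault, evict T, frames (K Y D)
Y → hit
W → fault, evict K, frames (D Y W)
D → hit
Page faults: 6.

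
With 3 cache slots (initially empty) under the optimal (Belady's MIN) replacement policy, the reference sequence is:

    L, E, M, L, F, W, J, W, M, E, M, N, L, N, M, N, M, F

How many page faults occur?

L -> fault, frames {L}
E -> fault, frames {L,E}
M -> fault, frames {L,E,M}
L -> hit
F -> fault, evict L, frames {E,M,F}
W -> fault, evict F, frames {E,M,W}
J -> fault, evict E, frames {M,W,J}
W -> hit
M -> hit
E -> fault, evict J, frames {M,W,E}
M -> hit
N -> fault, evict E, frames {M,W,N}
L -> fault, evict W, frames {M,N,L}
N -> hit
M -> hit
N -> hit
M -> hit
F -> fault, evict L, frames {M,N,F}
Page faults: 10.

10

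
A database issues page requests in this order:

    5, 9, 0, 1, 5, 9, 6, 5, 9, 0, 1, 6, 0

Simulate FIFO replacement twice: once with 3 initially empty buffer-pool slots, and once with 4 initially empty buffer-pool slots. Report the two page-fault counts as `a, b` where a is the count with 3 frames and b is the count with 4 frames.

9, 10

3 frames: F F F F F F F . . F F . . → 9 faults.
4 frames: F F F F . . F F F F F F . → 10 faults.
10 > 9: adding a frame increased faults — Belady's anomaly.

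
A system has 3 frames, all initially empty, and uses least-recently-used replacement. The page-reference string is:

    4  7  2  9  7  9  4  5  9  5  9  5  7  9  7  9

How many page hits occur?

9

4: fault, frames {4}
7: fault, frames {4,7}
2: fault, frames {4,7,2}
9: fault, evict 4, frames {7,2,9}
7: hit
9: hit
4: fault, evict 2, frames {7,9,4}
5: fault, evict 7, frames {9,4,5}
9: hit
5: hit
9: hit
5: hit
7: fault, evict 4, frames {9,5,7}
9: hit
7: hit
9: hit
Hits: 9.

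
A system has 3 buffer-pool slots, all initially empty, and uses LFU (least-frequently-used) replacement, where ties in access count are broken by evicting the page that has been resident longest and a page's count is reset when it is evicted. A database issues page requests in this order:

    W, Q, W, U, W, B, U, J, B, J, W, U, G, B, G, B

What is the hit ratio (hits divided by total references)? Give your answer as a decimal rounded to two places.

W → miss, frames [W]
Q → miss, frames [W, Q]
W → hit
U → miss, frames [W, Q, U]
W → hit
B → miss, evict Q, frames [W, U, B]
U → hit
J → miss, evict B, frames [W, U, J]
B → miss, evict J, frames [W, U, B]
J → miss, evict B, frames [W, U, J]
W → hit
U → hit
G → miss, evict J, frames [W, U, G]
B → miss, evict G, frames [W, U, B]
G → miss, evict B, frames [W, U, G]
B → miss, evict G, frames [W, U, B]
Hits: 5 of 16 references → 5/16 = 0.3125.

0.31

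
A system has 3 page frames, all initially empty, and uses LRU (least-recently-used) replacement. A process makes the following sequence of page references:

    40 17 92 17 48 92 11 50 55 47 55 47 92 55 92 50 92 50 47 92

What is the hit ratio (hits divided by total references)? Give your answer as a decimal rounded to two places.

40: fault, frames {40}
17: fault, frames {40,17}
92: fault, frames {40,17,92}
17: hit
48: fault, evict 40, frames {92,17,48}
92: hit
11: fault, evict 17, frames {48,92,11}
50: fault, evict 48, frames {92,11,50}
55: fault, evict 92, frames {11,50,55}
47: fault, evict 11, frames {50,55,47}
55: hit
47: hit
92: fault, evict 50, frames {55,47,92}
55: hit
92: hit
50: fault, evict 47, frames {55,92,50}
92: hit
50: hit
47: fault, evict 55, frames {92,50,47}
92: hit
Hits: 9 of 20 references → 9/20 = 0.4500.

0.45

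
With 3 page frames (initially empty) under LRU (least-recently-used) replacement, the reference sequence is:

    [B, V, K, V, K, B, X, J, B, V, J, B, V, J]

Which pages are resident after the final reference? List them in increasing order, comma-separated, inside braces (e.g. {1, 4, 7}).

B -> miss, frames (B)
V -> miss, frames (B V)
K -> miss, frames (B V K)
V -> hit
K -> hit
B -> hit
X -> miss, evict V, frames (K B X)
J -> miss, evict K, frames (B X J)
B -> hit
V -> miss, evict X, frames (J B V)
J -> hit
B -> hit
V -> hit
J -> hit

{B, J, V}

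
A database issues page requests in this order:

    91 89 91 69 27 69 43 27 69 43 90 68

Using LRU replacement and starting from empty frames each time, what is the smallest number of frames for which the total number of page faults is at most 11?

f=1: 12 faults
f=2: 10 faults
f=3: 7 faults
f=4: 7 faults
f=5: 7 faults
f=6: 7 faults
f=7: 7 faults
Smallest f with faults ≤ 11 is 2.

2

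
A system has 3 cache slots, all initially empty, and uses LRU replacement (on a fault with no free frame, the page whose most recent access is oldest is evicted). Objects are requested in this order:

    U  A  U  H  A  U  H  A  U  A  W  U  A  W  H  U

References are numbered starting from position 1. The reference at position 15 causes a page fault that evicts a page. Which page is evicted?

U

pos 1: U: fault, frames (U)
pos 2: A: fault, frames (U A)
pos 3: U: hit
pos 4: H: fault, frames (A U H)
pos 5: A: hit
pos 6: U: hit
pos 7: H: hit
pos 8: A: hit
pos 9: U: hit
pos 10: A: hit
pos 11: W: fault, evict H, frames (U A W)
pos 12: U: hit
pos 13: A: hit
pos 14: W: hit
pos 15: H: fault, evict U, frames (A W H)
At position 15, page U is evicted.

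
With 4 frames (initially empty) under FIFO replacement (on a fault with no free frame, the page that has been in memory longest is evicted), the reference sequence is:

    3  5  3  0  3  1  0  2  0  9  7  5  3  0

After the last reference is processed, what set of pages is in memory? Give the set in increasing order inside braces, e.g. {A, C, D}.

{0, 3, 5, 7}

3: miss, frames (3)
5: miss, frames (3 5)
3: hit
0: miss, frames (3 5 0)
3: hit
1: miss, frames (3 5 0 1)
0: hit
2: miss, evict 3, frames (5 0 1 2)
0: hit
9: miss, evict 5, frames (0 1 2 9)
7: miss, evict 0, frames (1 2 9 7)
5: miss, evict 1, frames (2 9 7 5)
3: miss, evict 2, frames (9 7 5 3)
0: miss, evict 9, frames (7 5 3 0)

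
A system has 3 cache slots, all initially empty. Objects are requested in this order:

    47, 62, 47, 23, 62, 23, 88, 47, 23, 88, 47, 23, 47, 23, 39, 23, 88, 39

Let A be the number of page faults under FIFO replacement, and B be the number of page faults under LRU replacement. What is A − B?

1

Under FIFO: F F . F . . F F . . . . . . F F F . → 8 faults.
Under LRU: F F . F . . F F . . . . . . F . F . → 7 faults.
A − B = 8 − 7 = 1.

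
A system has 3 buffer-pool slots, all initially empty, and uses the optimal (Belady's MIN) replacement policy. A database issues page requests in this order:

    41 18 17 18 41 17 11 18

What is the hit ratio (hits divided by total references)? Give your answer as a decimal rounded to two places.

0.50

41: miss, frames [41]
18: miss, frames [41, 18]
17: miss, frames [41, 18, 17]
18: hit
41: hit
17: hit
11: miss, evict 17, frames [41, 18, 11]
18: hit
Hits: 4 of 8 references → 4/8 = 0.5000.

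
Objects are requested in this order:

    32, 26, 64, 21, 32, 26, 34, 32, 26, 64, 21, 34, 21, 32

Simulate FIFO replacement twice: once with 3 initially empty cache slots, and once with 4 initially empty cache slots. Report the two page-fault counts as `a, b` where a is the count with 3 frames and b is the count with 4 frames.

3 frames: F F F F F F F . . F F . . F → 10 faults.
4 frames: F F F F . . F F F F F F . F → 11 faults.
11 > 10: adding a frame increased faults — Belady's anomaly.

10, 11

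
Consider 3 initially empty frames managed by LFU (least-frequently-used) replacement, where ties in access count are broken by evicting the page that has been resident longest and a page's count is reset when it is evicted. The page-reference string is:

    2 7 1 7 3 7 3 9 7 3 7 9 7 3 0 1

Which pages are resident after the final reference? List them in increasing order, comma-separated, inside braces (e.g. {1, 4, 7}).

2 → miss, frames {2}
7 → miss, frames {2,7}
1 → miss, frames {2,7,1}
7 → hit
3 → miss, evict 2, frames {7,1,3}
7 → hit
3 → hit
9 → miss, evict 1, frames {7,3,9}
7 → hit
3 → hit
7 → hit
9 → hit
7 → hit
3 → hit
0 → miss, evict 9, frames {7,3,0}
1 → miss, evict 0, frames {7,3,1}

{1, 3, 7}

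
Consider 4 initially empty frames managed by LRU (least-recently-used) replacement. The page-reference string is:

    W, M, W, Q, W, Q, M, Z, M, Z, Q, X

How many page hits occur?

7

W -> miss, frames {W}
M -> miss, frames {W,M}
W -> hit
Q -> miss, frames {M,W,Q}
W -> hit
Q -> hit
M -> hit
Z -> miss, frames {W,Q,M,Z}
M -> hit
Z -> hit
Q -> hit
X -> miss, evict W, frames {M,Z,Q,X}
Hits: 7.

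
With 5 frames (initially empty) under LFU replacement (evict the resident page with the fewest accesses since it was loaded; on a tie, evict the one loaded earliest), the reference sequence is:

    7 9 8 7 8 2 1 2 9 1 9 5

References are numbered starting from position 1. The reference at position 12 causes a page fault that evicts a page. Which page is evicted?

7

pos 1: 7 → miss, frames {7}
pos 2: 9 → miss, frames {7,9}
pos 3: 8 → miss, frames {7,9,8}
pos 4: 7 → hit
pos 5: 8 → hit
pos 6: 2 → miss, frames {7,9,8,2}
pos 7: 1 → miss, frames {7,9,8,2,1}
pos 8: 2 → hit
pos 9: 9 → hit
pos 10: 1 → hit
pos 11: 9 → hit
pos 12: 5 → miss, evict 7, frames {9,8,2,1,5}
At position 12, page 7 is evicted.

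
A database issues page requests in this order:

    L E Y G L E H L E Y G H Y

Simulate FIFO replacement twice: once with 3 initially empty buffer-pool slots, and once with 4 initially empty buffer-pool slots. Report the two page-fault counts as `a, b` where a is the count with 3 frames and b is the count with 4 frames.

3 frames: F F F F F F F . . F F . . → 9 faults.
4 frames: F F F F . . F F F F F F . → 10 faults.
10 > 9: adding a frame increased faults — Belady's anomaly.

9, 10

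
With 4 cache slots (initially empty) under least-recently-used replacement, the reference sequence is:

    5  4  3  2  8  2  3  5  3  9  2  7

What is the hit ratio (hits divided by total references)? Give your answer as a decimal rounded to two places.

0.33

5: miss, frames [5]
4: miss, frames [5, 4]
3: miss, frames [5, 4, 3]
2: miss, frames [5, 4, 3, 2]
8: miss, evict 5, frames [4, 3, 2, 8]
2: hit
3: hit
5: miss, evict 4, frames [8, 2, 3, 5]
3: hit
9: miss, evict 8, frames [2, 5, 3, 9]
2: hit
7: miss, evict 5, frames [3, 9, 2, 7]
Hits: 4 of 12 references → 4/12 = 0.3333.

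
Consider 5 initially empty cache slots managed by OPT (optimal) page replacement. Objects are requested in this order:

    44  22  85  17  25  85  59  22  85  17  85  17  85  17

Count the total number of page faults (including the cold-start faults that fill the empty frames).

44 → miss, frames {44}
22 → miss, frames {44,22}
85 → miss, frames {44,22,85}
17 → miss, frames {44,22,85,17}
25 → miss, frames {44,22,85,17,25}
85 → hit
59 → miss, evict 25, frames {44,22,85,17,59}
22 → hit
85 → hit
17 → hit
85 → hit
17 → hit
85 → hit
17 → hit
Page faults: 6.

6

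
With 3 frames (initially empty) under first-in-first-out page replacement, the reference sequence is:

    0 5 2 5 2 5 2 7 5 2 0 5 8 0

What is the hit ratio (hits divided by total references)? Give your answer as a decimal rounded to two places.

0: fault, frames {0}
5: fault, frames {0,5}
2: fault, frames {0,5,2}
5: hit
2: hit
5: hit
2: hit
7: fault, evict 0, frames {5,2,7}
5: hit
2: hit
0: fault, evict 5, frames {2,7,0}
5: fault, evict 2, frames {7,0,5}
8: fault, evict 7, frames {0,5,8}
0: hit
Hits: 7 of 14 references → 7/14 = 0.5000.

0.50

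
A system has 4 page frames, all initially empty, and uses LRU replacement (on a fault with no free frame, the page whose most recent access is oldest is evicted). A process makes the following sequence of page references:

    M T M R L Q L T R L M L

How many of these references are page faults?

7

M: fault, frames (M)
T: fault, frames (M T)
M: hit
R: fault, frames (T M R)
L: fault, frames (T M R L)
Q: fault, evict T, frames (M R L Q)
L: hit
T: fault, evict M, frames (R Q L T)
R: hit
L: hit
M: fault, evict Q, frames (T R L M)
L: hit
Page faults: 7.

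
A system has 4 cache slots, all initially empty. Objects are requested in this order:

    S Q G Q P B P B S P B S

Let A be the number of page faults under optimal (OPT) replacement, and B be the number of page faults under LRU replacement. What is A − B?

-1

Under OPT: F F F . F F . . . . . . → 5 faults.
Under LRU: F F F . F F . . F . . . → 6 faults.
A − B = 5 − 6 = -1.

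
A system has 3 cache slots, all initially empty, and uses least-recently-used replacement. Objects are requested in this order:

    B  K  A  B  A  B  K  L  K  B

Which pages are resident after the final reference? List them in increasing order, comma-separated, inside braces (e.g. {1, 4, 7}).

B: miss, frames [B]
K: miss, frames [B, K]
A: miss, frames [B, K, A]
B: hit
A: hit
B: hit
K: hit
L: miss, evict A, frames [B, K, L]
K: hit
B: hit

{B, K, L}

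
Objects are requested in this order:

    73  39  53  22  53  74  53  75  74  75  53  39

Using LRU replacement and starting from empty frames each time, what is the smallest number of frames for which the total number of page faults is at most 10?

2

f=1: 12 faults
f=2: 9 faults
f=3: 7 faults
f=4: 7 faults
f=5: 6 faults
f=6: 6 faults
Smallest f with faults ≤ 10 is 2.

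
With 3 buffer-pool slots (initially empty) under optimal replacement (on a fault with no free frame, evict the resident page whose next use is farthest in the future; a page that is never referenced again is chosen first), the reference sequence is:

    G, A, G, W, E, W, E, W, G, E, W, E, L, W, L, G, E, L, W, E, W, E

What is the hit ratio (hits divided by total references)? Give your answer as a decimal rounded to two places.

0.73

G: fault, frames [G]
A: fault, frames [G, A]
G: hit
W: fault, frames [G, A, W]
E: fault, evict A, frames [G, W, E]
W: hit
E: hit
W: hit
G: hit
E: hit
W: hit
E: hit
L: fault, evict E, frames [G, W, L]
W: hit
L: hit
G: hit
E: fault, evict G, frames [W, L, E]
L: hit
W: hit
E: hit
W: hit
E: hit
Hits: 16 of 22 references → 16/22 = 0.7273.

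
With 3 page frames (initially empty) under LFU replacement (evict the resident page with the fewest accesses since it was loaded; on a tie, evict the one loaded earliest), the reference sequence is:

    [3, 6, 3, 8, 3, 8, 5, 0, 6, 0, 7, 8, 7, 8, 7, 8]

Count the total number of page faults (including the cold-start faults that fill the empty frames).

8

3: miss, frames (3)
6: miss, frames (3 6)
3: hit
8: miss, frames (3 6 8)
3: hit
8: hit
5: miss, evict 6, frames (3 8 5)
0: miss, evict 5, frames (3 8 0)
6: miss, evict 0, frames (3 8 6)
0: miss, evict 6, frames (3 8 0)
7: miss, evict 0, frames (3 8 7)
8: hit
7: hit
8: hit
7: hit
8: hit
Page faults: 8.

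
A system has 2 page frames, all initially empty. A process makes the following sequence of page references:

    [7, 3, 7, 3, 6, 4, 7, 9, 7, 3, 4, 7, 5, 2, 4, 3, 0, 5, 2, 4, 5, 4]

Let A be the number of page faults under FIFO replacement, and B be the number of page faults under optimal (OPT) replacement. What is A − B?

5

Under FIFO: F F . . F F F F . F F F F F F F F F F F F . → 18 faults.
Under OPT: F F . . F F . F . F F . F F . F F F . F . . → 13 faults.
A − B = 18 − 13 = 5.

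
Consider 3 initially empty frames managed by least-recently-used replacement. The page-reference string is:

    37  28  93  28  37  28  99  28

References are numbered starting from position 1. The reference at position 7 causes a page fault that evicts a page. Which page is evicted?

93

pos 1: 37: miss, frames [37]
pos 2: 28: miss, frames [37, 28]
pos 3: 93: miss, frames [37, 28, 93]
pos 4: 28: hit
pos 5: 37: hit
pos 6: 28: hit
pos 7: 99: miss, evict 93, frames [37, 28, 99]
At position 7, page 93 is evicted.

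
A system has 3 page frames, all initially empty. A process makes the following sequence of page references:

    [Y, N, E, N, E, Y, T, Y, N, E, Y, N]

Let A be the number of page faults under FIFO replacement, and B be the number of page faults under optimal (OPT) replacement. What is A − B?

Under FIFO: F F F . . . F F F F . . → 7 faults.
Under OPT: F F F . . . F . . F . . → 5 faults.
A − B = 7 − 5 = 2.

2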